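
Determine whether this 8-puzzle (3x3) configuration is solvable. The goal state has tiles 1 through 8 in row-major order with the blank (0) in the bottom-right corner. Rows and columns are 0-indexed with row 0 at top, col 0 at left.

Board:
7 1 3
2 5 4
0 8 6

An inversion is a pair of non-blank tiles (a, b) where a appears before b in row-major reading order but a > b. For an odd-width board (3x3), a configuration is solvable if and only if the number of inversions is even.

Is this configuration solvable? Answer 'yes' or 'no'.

Inversions (pairs i<j in row-major order where tile[i] > tile[j] > 0): 9
9 is odd, so the puzzle is not solvable.

Answer: no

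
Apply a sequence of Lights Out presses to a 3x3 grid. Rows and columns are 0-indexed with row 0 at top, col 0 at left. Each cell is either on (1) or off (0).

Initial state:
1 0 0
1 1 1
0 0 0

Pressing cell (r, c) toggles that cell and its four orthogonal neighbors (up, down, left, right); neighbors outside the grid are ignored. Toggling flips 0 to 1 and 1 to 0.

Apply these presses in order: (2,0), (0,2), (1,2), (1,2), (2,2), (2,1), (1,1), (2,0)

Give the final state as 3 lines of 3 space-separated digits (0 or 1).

After press 1 at (2,0):
1 0 0
0 1 1
1 1 0

After press 2 at (0,2):
1 1 1
0 1 0
1 1 0

After press 3 at (1,2):
1 1 0
0 0 1
1 1 1

After press 4 at (1,2):
1 1 1
0 1 0
1 1 0

After press 5 at (2,2):
1 1 1
0 1 1
1 0 1

After press 6 at (2,1):
1 1 1
0 0 1
0 1 0

After press 7 at (1,1):
1 0 1
1 1 0
0 0 0

After press 8 at (2,0):
1 0 1
0 1 0
1 1 0

Answer: 1 0 1
0 1 0
1 1 0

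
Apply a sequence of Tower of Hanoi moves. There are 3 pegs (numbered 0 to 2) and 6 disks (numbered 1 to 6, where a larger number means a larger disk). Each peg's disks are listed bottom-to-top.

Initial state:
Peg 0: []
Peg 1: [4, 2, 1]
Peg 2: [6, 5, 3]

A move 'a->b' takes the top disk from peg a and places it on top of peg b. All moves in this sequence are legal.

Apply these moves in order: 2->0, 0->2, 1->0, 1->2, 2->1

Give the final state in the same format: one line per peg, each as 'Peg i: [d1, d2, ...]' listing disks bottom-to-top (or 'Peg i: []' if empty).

After move 1 (2->0):
Peg 0: [3]
Peg 1: [4, 2, 1]
Peg 2: [6, 5]

After move 2 (0->2):
Peg 0: []
Peg 1: [4, 2, 1]
Peg 2: [6, 5, 3]

After move 3 (1->0):
Peg 0: [1]
Peg 1: [4, 2]
Peg 2: [6, 5, 3]

After move 4 (1->2):
Peg 0: [1]
Peg 1: [4]
Peg 2: [6, 5, 3, 2]

After move 5 (2->1):
Peg 0: [1]
Peg 1: [4, 2]
Peg 2: [6, 5, 3]

Answer: Peg 0: [1]
Peg 1: [4, 2]
Peg 2: [6, 5, 3]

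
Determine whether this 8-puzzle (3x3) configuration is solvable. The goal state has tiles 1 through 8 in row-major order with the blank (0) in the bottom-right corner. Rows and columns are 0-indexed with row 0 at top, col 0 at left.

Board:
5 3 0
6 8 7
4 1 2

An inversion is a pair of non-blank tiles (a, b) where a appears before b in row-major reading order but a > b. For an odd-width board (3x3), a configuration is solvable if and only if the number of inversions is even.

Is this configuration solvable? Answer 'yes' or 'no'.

Answer: yes

Derivation:
Inversions (pairs i<j in row-major order where tile[i] > tile[j] > 0): 18
18 is even, so the puzzle is solvable.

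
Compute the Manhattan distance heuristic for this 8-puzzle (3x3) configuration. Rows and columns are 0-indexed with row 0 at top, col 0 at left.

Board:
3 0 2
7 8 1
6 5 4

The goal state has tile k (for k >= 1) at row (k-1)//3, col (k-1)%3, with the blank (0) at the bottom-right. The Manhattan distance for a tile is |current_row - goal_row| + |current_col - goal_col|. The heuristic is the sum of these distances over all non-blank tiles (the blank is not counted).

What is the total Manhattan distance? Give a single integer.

Answer: 15

Derivation:
Tile 3: (0,0)->(0,2) = 2
Tile 2: (0,2)->(0,1) = 1
Tile 7: (1,0)->(2,0) = 1
Tile 8: (1,1)->(2,1) = 1
Tile 1: (1,2)->(0,0) = 3
Tile 6: (2,0)->(1,2) = 3
Tile 5: (2,1)->(1,1) = 1
Tile 4: (2,2)->(1,0) = 3
Sum: 2 + 1 + 1 + 1 + 3 + 3 + 1 + 3 = 15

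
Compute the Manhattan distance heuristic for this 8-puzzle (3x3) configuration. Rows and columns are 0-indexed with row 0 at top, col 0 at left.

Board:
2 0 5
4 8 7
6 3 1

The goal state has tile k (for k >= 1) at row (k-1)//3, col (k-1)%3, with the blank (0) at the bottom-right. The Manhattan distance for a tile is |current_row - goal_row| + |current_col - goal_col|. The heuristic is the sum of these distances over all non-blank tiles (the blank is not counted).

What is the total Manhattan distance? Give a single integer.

Tile 2: at (0,0), goal (0,1), distance |0-0|+|0-1| = 1
Tile 5: at (0,2), goal (1,1), distance |0-1|+|2-1| = 2
Tile 4: at (1,0), goal (1,0), distance |1-1|+|0-0| = 0
Tile 8: at (1,1), goal (2,1), distance |1-2|+|1-1| = 1
Tile 7: at (1,2), goal (2,0), distance |1-2|+|2-0| = 3
Tile 6: at (2,0), goal (1,2), distance |2-1|+|0-2| = 3
Tile 3: at (2,1), goal (0,2), distance |2-0|+|1-2| = 3
Tile 1: at (2,2), goal (0,0), distance |2-0|+|2-0| = 4
Sum: 1 + 2 + 0 + 1 + 3 + 3 + 3 + 4 = 17

Answer: 17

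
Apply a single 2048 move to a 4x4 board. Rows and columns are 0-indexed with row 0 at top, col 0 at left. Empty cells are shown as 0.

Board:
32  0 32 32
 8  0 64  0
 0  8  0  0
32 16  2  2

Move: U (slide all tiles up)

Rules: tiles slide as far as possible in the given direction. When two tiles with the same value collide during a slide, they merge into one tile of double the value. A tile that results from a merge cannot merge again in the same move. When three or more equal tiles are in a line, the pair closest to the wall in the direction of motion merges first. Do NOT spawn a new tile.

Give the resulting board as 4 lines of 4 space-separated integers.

Answer: 32  8 32 32
 8 16 64  2
32  0  2  0
 0  0  0  0

Derivation:
Slide up:
col 0: [32, 8, 0, 32] -> [32, 8, 32, 0]
col 1: [0, 0, 8, 16] -> [8, 16, 0, 0]
col 2: [32, 64, 0, 2] -> [32, 64, 2, 0]
col 3: [32, 0, 0, 2] -> [32, 2, 0, 0]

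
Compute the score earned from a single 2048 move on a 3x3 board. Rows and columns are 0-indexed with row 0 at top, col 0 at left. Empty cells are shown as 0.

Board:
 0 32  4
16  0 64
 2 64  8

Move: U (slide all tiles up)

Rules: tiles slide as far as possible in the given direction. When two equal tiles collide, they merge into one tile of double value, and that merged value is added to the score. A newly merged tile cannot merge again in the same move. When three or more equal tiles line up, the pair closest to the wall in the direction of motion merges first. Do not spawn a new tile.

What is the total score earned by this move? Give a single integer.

Answer: 0

Derivation:
Slide up:
col 0: [0, 16, 2] -> [16, 2, 0]  score +0 (running 0)
col 1: [32, 0, 64] -> [32, 64, 0]  score +0 (running 0)
col 2: [4, 64, 8] -> [4, 64, 8]  score +0 (running 0)
Board after move:
16 32  4
 2 64 64
 0  0  8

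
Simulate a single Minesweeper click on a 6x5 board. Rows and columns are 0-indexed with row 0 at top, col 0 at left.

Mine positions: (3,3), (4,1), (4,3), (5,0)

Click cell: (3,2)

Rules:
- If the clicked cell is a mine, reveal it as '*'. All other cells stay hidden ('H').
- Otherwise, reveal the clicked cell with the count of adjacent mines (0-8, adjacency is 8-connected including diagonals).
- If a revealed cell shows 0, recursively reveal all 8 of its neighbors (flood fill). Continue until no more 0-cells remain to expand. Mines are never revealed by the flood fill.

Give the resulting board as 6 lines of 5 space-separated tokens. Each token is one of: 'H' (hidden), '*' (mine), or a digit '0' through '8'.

H H H H H
H H H H H
H H H H H
H H 3 H H
H H H H H
H H H H H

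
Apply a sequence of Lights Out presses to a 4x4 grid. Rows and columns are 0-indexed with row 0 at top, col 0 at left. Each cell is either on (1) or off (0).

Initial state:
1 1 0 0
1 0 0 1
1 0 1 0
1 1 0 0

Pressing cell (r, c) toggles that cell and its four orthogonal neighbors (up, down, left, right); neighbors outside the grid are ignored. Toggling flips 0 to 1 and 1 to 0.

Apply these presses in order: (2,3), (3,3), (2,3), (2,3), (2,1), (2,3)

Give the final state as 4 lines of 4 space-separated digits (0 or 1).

After press 1 at (2,3):
1 1 0 0
1 0 0 0
1 0 0 1
1 1 0 1

After press 2 at (3,3):
1 1 0 0
1 0 0 0
1 0 0 0
1 1 1 0

After press 3 at (2,3):
1 1 0 0
1 0 0 1
1 0 1 1
1 1 1 1

After press 4 at (2,3):
1 1 0 0
1 0 0 0
1 0 0 0
1 1 1 0

After press 5 at (2,1):
1 1 0 0
1 1 0 0
0 1 1 0
1 0 1 0

After press 6 at (2,3):
1 1 0 0
1 1 0 1
0 1 0 1
1 0 1 1

Answer: 1 1 0 0
1 1 0 1
0 1 0 1
1 0 1 1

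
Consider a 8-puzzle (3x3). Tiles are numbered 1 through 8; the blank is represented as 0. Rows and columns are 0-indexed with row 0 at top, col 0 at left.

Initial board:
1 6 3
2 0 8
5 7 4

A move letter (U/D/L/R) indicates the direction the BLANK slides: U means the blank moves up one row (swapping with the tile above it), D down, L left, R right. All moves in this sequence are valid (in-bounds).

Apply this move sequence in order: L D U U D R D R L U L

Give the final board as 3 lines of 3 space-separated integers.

After move 1 (L):
1 6 3
0 2 8
5 7 4

After move 2 (D):
1 6 3
5 2 8
0 7 4

After move 3 (U):
1 6 3
0 2 8
5 7 4

After move 4 (U):
0 6 3
1 2 8
5 7 4

After move 5 (D):
1 6 3
0 2 8
5 7 4

After move 6 (R):
1 6 3
2 0 8
5 7 4

After move 7 (D):
1 6 3
2 7 8
5 0 4

After move 8 (R):
1 6 3
2 7 8
5 4 0

After move 9 (L):
1 6 3
2 7 8
5 0 4

After move 10 (U):
1 6 3
2 0 8
5 7 4

After move 11 (L):
1 6 3
0 2 8
5 7 4

Answer: 1 6 3
0 2 8
5 7 4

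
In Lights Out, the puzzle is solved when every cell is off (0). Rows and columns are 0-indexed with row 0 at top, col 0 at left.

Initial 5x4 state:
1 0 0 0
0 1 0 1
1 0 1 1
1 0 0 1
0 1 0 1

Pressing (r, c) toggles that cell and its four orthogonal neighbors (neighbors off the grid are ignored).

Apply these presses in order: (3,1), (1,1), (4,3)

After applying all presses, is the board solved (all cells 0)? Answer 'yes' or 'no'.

After press 1 at (3,1):
1 0 0 0
0 1 0 1
1 1 1 1
0 1 1 1
0 0 0 1

After press 2 at (1,1):
1 1 0 0
1 0 1 1
1 0 1 1
0 1 1 1
0 0 0 1

After press 3 at (4,3):
1 1 0 0
1 0 1 1
1 0 1 1
0 1 1 0
0 0 1 0

Lights still on: 11

Answer: no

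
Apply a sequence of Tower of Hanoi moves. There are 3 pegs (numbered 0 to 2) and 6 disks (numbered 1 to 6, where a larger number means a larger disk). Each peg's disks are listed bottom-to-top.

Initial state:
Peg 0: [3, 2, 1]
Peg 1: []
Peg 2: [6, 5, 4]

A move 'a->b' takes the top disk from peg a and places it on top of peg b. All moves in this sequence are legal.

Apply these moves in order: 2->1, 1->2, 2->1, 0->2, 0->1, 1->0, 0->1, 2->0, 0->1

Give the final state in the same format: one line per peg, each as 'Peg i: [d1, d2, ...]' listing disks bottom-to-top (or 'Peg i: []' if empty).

Answer: Peg 0: [3]
Peg 1: [4, 2, 1]
Peg 2: [6, 5]

Derivation:
After move 1 (2->1):
Peg 0: [3, 2, 1]
Peg 1: [4]
Peg 2: [6, 5]

After move 2 (1->2):
Peg 0: [3, 2, 1]
Peg 1: []
Peg 2: [6, 5, 4]

After move 3 (2->1):
Peg 0: [3, 2, 1]
Peg 1: [4]
Peg 2: [6, 5]

After move 4 (0->2):
Peg 0: [3, 2]
Peg 1: [4]
Peg 2: [6, 5, 1]

After move 5 (0->1):
Peg 0: [3]
Peg 1: [4, 2]
Peg 2: [6, 5, 1]

After move 6 (1->0):
Peg 0: [3, 2]
Peg 1: [4]
Peg 2: [6, 5, 1]

After move 7 (0->1):
Peg 0: [3]
Peg 1: [4, 2]
Peg 2: [6, 5, 1]

After move 8 (2->0):
Peg 0: [3, 1]
Peg 1: [4, 2]
Peg 2: [6, 5]

After move 9 (0->1):
Peg 0: [3]
Peg 1: [4, 2, 1]
Peg 2: [6, 5]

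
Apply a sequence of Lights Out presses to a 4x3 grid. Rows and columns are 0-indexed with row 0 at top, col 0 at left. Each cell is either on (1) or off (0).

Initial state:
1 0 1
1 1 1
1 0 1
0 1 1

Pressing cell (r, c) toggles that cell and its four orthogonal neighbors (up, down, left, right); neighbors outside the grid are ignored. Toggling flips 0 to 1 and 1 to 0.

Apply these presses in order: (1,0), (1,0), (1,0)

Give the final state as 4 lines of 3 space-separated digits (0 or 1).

Answer: 0 0 1
0 0 1
0 0 1
0 1 1

Derivation:
After press 1 at (1,0):
0 0 1
0 0 1
0 0 1
0 1 1

After press 2 at (1,0):
1 0 1
1 1 1
1 0 1
0 1 1

After press 3 at (1,0):
0 0 1
0 0 1
0 0 1
0 1 1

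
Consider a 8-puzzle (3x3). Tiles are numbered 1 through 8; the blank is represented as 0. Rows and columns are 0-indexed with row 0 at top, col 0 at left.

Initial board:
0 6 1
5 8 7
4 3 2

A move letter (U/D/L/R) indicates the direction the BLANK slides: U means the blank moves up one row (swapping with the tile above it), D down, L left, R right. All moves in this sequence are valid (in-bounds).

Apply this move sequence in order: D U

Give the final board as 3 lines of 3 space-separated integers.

Answer: 0 6 1
5 8 7
4 3 2

Derivation:
After move 1 (D):
5 6 1
0 8 7
4 3 2

After move 2 (U):
0 6 1
5 8 7
4 3 2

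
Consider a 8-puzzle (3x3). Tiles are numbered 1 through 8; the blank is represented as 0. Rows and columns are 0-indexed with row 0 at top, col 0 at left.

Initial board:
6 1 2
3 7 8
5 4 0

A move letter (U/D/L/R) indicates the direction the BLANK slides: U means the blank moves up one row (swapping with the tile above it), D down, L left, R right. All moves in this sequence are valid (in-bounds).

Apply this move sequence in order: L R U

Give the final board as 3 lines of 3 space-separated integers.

Answer: 6 1 2
3 7 0
5 4 8

Derivation:
After move 1 (L):
6 1 2
3 7 8
5 0 4

After move 2 (R):
6 1 2
3 7 8
5 4 0

After move 3 (U):
6 1 2
3 7 0
5 4 8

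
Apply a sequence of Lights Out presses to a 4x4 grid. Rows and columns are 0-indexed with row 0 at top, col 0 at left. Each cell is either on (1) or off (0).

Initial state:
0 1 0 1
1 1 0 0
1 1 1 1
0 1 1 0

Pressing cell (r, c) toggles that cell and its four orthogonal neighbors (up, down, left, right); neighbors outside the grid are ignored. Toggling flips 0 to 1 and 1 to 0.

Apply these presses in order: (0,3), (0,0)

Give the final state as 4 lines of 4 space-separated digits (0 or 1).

After press 1 at (0,3):
0 1 1 0
1 1 0 1
1 1 1 1
0 1 1 0

After press 2 at (0,0):
1 0 1 0
0 1 0 1
1 1 1 1
0 1 1 0

Answer: 1 0 1 0
0 1 0 1
1 1 1 1
0 1 1 0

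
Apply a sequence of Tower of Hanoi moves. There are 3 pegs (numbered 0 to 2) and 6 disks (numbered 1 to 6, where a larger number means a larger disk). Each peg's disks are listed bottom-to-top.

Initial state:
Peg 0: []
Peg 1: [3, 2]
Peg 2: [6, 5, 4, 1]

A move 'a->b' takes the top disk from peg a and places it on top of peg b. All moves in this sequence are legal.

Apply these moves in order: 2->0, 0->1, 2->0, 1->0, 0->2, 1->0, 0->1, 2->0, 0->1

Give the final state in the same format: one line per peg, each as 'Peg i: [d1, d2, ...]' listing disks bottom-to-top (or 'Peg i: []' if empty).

After move 1 (2->0):
Peg 0: [1]
Peg 1: [3, 2]
Peg 2: [6, 5, 4]

After move 2 (0->1):
Peg 0: []
Peg 1: [3, 2, 1]
Peg 2: [6, 5, 4]

After move 3 (2->0):
Peg 0: [4]
Peg 1: [3, 2, 1]
Peg 2: [6, 5]

After move 4 (1->0):
Peg 0: [4, 1]
Peg 1: [3, 2]
Peg 2: [6, 5]

After move 5 (0->2):
Peg 0: [4]
Peg 1: [3, 2]
Peg 2: [6, 5, 1]

After move 6 (1->0):
Peg 0: [4, 2]
Peg 1: [3]
Peg 2: [6, 5, 1]

After move 7 (0->1):
Peg 0: [4]
Peg 1: [3, 2]
Peg 2: [6, 5, 1]

After move 8 (2->0):
Peg 0: [4, 1]
Peg 1: [3, 2]
Peg 2: [6, 5]

After move 9 (0->1):
Peg 0: [4]
Peg 1: [3, 2, 1]
Peg 2: [6, 5]

Answer: Peg 0: [4]
Peg 1: [3, 2, 1]
Peg 2: [6, 5]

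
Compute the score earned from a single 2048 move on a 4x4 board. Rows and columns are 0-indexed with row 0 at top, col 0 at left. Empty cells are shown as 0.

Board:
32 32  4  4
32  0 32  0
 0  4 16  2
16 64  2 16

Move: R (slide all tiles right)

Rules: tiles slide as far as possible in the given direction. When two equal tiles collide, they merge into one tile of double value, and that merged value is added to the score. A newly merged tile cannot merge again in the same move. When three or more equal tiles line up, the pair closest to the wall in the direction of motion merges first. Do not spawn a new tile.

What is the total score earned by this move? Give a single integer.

Slide right:
row 0: [32, 32, 4, 4] -> [0, 0, 64, 8]  score +72 (running 72)
row 1: [32, 0, 32, 0] -> [0, 0, 0, 64]  score +64 (running 136)
row 2: [0, 4, 16, 2] -> [0, 4, 16, 2]  score +0 (running 136)
row 3: [16, 64, 2, 16] -> [16, 64, 2, 16]  score +0 (running 136)
Board after move:
 0  0 64  8
 0  0  0 64
 0  4 16  2
16 64  2 16

Answer: 136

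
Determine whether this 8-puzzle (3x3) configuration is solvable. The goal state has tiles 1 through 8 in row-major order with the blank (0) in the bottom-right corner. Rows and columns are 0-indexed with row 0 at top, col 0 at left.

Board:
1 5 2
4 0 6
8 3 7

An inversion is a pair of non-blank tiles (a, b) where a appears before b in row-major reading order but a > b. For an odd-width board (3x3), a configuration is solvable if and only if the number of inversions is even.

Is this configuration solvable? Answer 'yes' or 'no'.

Answer: no

Derivation:
Inversions (pairs i<j in row-major order where tile[i] > tile[j] > 0): 7
7 is odd, so the puzzle is not solvable.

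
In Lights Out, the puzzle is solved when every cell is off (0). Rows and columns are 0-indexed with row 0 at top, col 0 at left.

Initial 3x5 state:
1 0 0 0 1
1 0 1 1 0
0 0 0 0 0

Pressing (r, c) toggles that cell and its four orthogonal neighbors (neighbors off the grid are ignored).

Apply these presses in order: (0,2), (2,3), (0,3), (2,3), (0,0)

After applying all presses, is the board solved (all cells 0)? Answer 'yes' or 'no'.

Answer: yes

Derivation:
After press 1 at (0,2):
1 1 1 1 1
1 0 0 1 0
0 0 0 0 0

After press 2 at (2,3):
1 1 1 1 1
1 0 0 0 0
0 0 1 1 1

After press 3 at (0,3):
1 1 0 0 0
1 0 0 1 0
0 0 1 1 1

After press 4 at (2,3):
1 1 0 0 0
1 0 0 0 0
0 0 0 0 0

After press 5 at (0,0):
0 0 0 0 0
0 0 0 0 0
0 0 0 0 0

Lights still on: 0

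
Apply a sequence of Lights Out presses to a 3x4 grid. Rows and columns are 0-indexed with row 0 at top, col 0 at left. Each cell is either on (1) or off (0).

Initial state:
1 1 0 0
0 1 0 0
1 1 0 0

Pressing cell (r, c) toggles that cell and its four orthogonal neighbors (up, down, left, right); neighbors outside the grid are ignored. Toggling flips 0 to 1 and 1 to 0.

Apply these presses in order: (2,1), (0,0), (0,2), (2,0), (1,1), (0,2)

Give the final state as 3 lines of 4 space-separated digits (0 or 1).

After press 1 at (2,1):
1 1 0 0
0 0 0 0
0 0 1 0

After press 2 at (0,0):
0 0 0 0
1 0 0 0
0 0 1 0

After press 3 at (0,2):
0 1 1 1
1 0 1 0
0 0 1 0

After press 4 at (2,0):
0 1 1 1
0 0 1 0
1 1 1 0

After press 5 at (1,1):
0 0 1 1
1 1 0 0
1 0 1 0

After press 6 at (0,2):
0 1 0 0
1 1 1 0
1 0 1 0

Answer: 0 1 0 0
1 1 1 0
1 0 1 0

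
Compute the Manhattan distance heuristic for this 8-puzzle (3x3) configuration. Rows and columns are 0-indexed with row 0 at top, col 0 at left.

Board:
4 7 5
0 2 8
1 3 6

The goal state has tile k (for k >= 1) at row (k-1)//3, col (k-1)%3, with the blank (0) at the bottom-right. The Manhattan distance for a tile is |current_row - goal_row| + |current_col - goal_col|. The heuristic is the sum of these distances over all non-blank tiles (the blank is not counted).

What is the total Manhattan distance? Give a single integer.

Answer: 15

Derivation:
Tile 4: at (0,0), goal (1,0), distance |0-1|+|0-0| = 1
Tile 7: at (0,1), goal (2,0), distance |0-2|+|1-0| = 3
Tile 5: at (0,2), goal (1,1), distance |0-1|+|2-1| = 2
Tile 2: at (1,1), goal (0,1), distance |1-0|+|1-1| = 1
Tile 8: at (1,2), goal (2,1), distance |1-2|+|2-1| = 2
Tile 1: at (2,0), goal (0,0), distance |2-0|+|0-0| = 2
Tile 3: at (2,1), goal (0,2), distance |2-0|+|1-2| = 3
Tile 6: at (2,2), goal (1,2), distance |2-1|+|2-2| = 1
Sum: 1 + 3 + 2 + 1 + 2 + 2 + 3 + 1 = 15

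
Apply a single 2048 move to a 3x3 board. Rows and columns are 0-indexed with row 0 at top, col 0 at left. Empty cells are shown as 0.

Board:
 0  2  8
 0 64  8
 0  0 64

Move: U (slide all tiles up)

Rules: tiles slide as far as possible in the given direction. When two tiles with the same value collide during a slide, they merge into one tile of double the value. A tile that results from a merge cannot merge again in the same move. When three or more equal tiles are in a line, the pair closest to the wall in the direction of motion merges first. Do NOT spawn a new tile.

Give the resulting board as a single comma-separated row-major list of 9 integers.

Slide up:
col 0: [0, 0, 0] -> [0, 0, 0]
col 1: [2, 64, 0] -> [2, 64, 0]
col 2: [8, 8, 64] -> [16, 64, 0]

Answer: 0, 2, 16, 0, 64, 64, 0, 0, 0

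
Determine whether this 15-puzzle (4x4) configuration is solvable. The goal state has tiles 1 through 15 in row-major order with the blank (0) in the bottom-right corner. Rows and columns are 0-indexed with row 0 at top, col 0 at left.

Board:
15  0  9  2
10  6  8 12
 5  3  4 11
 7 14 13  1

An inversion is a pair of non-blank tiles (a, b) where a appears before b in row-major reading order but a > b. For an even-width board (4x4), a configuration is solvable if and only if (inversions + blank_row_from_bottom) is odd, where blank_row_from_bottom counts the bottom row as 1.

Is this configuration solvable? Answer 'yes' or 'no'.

Answer: no

Derivation:
Inversions: 56
Blank is in row 0 (0-indexed from top), which is row 4 counting from the bottom (bottom = 1).
56 + 4 = 60, which is even, so the puzzle is not solvable.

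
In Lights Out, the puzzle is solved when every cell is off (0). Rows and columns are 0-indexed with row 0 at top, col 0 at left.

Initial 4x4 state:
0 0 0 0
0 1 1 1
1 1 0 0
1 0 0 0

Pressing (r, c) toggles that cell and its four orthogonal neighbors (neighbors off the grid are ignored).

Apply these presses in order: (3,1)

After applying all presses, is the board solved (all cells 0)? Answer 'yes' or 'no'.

After press 1 at (3,1):
0 0 0 0
0 1 1 1
1 0 0 0
0 1 1 0

Lights still on: 6

Answer: no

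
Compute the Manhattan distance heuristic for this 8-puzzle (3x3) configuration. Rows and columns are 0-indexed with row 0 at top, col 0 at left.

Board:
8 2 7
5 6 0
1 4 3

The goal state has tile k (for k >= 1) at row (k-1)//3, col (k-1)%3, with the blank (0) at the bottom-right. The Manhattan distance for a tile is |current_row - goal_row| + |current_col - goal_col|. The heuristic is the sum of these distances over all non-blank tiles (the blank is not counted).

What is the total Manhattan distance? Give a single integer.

Tile 8: (0,0)->(2,1) = 3
Tile 2: (0,1)->(0,1) = 0
Tile 7: (0,2)->(2,0) = 4
Tile 5: (1,0)->(1,1) = 1
Tile 6: (1,1)->(1,2) = 1
Tile 1: (2,0)->(0,0) = 2
Tile 4: (2,1)->(1,0) = 2
Tile 3: (2,2)->(0,2) = 2
Sum: 3 + 0 + 4 + 1 + 1 + 2 + 2 + 2 = 15

Answer: 15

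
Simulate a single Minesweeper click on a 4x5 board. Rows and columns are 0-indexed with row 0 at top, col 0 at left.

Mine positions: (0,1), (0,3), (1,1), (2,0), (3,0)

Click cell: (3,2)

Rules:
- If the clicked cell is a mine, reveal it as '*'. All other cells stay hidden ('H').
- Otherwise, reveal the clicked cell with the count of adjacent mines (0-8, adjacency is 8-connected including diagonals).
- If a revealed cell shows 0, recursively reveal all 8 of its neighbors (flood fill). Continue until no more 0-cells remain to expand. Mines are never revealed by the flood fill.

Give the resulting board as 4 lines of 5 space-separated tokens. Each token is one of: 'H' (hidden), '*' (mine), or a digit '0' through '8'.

H H H H H
H H 3 1 1
H 3 1 0 0
H 2 0 0 0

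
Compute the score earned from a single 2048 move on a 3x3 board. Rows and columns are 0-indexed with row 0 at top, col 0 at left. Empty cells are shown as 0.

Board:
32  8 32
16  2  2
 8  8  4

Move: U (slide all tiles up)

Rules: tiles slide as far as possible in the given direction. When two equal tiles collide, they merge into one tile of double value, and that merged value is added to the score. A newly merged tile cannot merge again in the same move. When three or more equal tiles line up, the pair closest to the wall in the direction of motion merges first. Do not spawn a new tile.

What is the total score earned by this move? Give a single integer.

Slide up:
col 0: [32, 16, 8] -> [32, 16, 8]  score +0 (running 0)
col 1: [8, 2, 8] -> [8, 2, 8]  score +0 (running 0)
col 2: [32, 2, 4] -> [32, 2, 4]  score +0 (running 0)
Board after move:
32  8 32
16  2  2
 8  8  4

Answer: 0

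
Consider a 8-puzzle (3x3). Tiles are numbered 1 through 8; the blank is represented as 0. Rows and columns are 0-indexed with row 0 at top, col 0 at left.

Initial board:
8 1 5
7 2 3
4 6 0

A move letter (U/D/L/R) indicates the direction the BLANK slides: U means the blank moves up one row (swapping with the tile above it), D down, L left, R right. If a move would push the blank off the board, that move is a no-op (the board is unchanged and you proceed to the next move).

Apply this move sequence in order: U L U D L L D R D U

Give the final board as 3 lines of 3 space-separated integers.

After move 1 (U):
8 1 5
7 2 0
4 6 3

After move 2 (L):
8 1 5
7 0 2
4 6 3

After move 3 (U):
8 0 5
7 1 2
4 6 3

After move 4 (D):
8 1 5
7 0 2
4 6 3

After move 5 (L):
8 1 5
0 7 2
4 6 3

After move 6 (L):
8 1 5
0 7 2
4 6 3

After move 7 (D):
8 1 5
4 7 2
0 6 3

After move 8 (R):
8 1 5
4 7 2
6 0 3

After move 9 (D):
8 1 5
4 7 2
6 0 3

After move 10 (U):
8 1 5
4 0 2
6 7 3

Answer: 8 1 5
4 0 2
6 7 3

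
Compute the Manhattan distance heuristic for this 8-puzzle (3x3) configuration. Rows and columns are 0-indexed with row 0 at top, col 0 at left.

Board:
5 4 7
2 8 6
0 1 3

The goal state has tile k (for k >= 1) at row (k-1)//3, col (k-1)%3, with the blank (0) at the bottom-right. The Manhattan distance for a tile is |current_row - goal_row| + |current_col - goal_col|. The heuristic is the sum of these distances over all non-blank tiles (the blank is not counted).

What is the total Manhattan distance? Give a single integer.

Answer: 16

Derivation:
Tile 5: (0,0)->(1,1) = 2
Tile 4: (0,1)->(1,0) = 2
Tile 7: (0,2)->(2,0) = 4
Tile 2: (1,0)->(0,1) = 2
Tile 8: (1,1)->(2,1) = 1
Tile 6: (1,2)->(1,2) = 0
Tile 1: (2,1)->(0,0) = 3
Tile 3: (2,2)->(0,2) = 2
Sum: 2 + 2 + 4 + 2 + 1 + 0 + 3 + 2 = 16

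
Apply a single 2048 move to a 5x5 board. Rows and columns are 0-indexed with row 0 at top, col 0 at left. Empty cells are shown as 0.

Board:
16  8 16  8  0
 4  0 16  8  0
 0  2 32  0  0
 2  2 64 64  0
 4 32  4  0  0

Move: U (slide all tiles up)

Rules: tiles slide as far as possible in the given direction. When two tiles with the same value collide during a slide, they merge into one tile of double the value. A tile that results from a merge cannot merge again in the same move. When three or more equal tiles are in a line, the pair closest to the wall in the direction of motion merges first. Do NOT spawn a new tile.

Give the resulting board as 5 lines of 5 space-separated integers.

Slide up:
col 0: [16, 4, 0, 2, 4] -> [16, 4, 2, 4, 0]
col 1: [8, 0, 2, 2, 32] -> [8, 4, 32, 0, 0]
col 2: [16, 16, 32, 64, 4] -> [32, 32, 64, 4, 0]
col 3: [8, 8, 0, 64, 0] -> [16, 64, 0, 0, 0]
col 4: [0, 0, 0, 0, 0] -> [0, 0, 0, 0, 0]

Answer: 16  8 32 16  0
 4  4 32 64  0
 2 32 64  0  0
 4  0  4  0  0
 0  0  0  0  0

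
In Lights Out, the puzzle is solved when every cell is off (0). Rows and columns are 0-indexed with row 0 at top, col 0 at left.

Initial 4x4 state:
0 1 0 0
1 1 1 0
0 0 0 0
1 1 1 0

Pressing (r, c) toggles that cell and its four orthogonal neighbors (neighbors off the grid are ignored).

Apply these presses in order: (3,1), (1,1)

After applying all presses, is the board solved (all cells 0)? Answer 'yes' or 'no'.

After press 1 at (3,1):
0 1 0 0
1 1 1 0
0 1 0 0
0 0 0 0

After press 2 at (1,1):
0 0 0 0
0 0 0 0
0 0 0 0
0 0 0 0

Lights still on: 0

Answer: yes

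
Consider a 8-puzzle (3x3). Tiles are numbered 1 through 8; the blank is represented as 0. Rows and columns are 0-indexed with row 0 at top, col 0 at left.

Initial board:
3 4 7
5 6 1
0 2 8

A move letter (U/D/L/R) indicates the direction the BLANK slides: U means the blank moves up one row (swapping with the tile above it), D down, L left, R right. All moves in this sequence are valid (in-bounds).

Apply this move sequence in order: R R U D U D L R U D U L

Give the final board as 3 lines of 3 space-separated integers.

After move 1 (R):
3 4 7
5 6 1
2 0 8

After move 2 (R):
3 4 7
5 6 1
2 8 0

After move 3 (U):
3 4 7
5 6 0
2 8 1

After move 4 (D):
3 4 7
5 6 1
2 8 0

After move 5 (U):
3 4 7
5 6 0
2 8 1

After move 6 (D):
3 4 7
5 6 1
2 8 0

After move 7 (L):
3 4 7
5 6 1
2 0 8

After move 8 (R):
3 4 7
5 6 1
2 8 0

After move 9 (U):
3 4 7
5 6 0
2 8 1

After move 10 (D):
3 4 7
5 6 1
2 8 0

After move 11 (U):
3 4 7
5 6 0
2 8 1

After move 12 (L):
3 4 7
5 0 6
2 8 1

Answer: 3 4 7
5 0 6
2 8 1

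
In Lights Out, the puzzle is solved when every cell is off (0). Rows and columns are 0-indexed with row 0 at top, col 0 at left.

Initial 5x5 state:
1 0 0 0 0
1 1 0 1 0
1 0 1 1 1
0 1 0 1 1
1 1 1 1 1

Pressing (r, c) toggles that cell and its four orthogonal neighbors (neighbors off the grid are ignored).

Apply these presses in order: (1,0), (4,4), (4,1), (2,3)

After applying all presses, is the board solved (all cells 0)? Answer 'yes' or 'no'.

Answer: yes

Derivation:
After press 1 at (1,0):
0 0 0 0 0
0 0 0 1 0
0 0 1 1 1
0 1 0 1 1
1 1 1 1 1

After press 2 at (4,4):
0 0 0 0 0
0 0 0 1 0
0 0 1 1 1
0 1 0 1 0
1 1 1 0 0

After press 3 at (4,1):
0 0 0 0 0
0 0 0 1 0
0 0 1 1 1
0 0 0 1 0
0 0 0 0 0

After press 4 at (2,3):
0 0 0 0 0
0 0 0 0 0
0 0 0 0 0
0 0 0 0 0
0 0 0 0 0

Lights still on: 0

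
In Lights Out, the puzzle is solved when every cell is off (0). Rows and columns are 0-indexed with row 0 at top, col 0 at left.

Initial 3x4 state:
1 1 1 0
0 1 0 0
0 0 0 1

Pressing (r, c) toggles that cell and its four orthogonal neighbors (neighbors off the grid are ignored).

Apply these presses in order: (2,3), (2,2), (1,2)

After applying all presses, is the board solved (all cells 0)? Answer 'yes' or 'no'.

After press 1 at (2,3):
1 1 1 0
0 1 0 1
0 0 1 0

After press 2 at (2,2):
1 1 1 0
0 1 1 1
0 1 0 1

After press 3 at (1,2):
1 1 0 0
0 0 0 0
0 1 1 1

Lights still on: 5

Answer: no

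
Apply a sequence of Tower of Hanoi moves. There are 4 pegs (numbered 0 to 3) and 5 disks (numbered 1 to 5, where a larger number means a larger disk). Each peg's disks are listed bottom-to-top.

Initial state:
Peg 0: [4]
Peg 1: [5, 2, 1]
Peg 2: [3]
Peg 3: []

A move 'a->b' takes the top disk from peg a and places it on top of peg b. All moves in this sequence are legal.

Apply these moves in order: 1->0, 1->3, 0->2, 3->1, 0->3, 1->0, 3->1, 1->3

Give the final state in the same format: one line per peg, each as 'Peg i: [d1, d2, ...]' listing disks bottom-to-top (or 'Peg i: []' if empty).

Answer: Peg 0: [2]
Peg 1: [5]
Peg 2: [3, 1]
Peg 3: [4]

Derivation:
After move 1 (1->0):
Peg 0: [4, 1]
Peg 1: [5, 2]
Peg 2: [3]
Peg 3: []

After move 2 (1->3):
Peg 0: [4, 1]
Peg 1: [5]
Peg 2: [3]
Peg 3: [2]

After move 3 (0->2):
Peg 0: [4]
Peg 1: [5]
Peg 2: [3, 1]
Peg 3: [2]

After move 4 (3->1):
Peg 0: [4]
Peg 1: [5, 2]
Peg 2: [3, 1]
Peg 3: []

After move 5 (0->3):
Peg 0: []
Peg 1: [5, 2]
Peg 2: [3, 1]
Peg 3: [4]

After move 6 (1->0):
Peg 0: [2]
Peg 1: [5]
Peg 2: [3, 1]
Peg 3: [4]

After move 7 (3->1):
Peg 0: [2]
Peg 1: [5, 4]
Peg 2: [3, 1]
Peg 3: []

After move 8 (1->3):
Peg 0: [2]
Peg 1: [5]
Peg 2: [3, 1]
Peg 3: [4]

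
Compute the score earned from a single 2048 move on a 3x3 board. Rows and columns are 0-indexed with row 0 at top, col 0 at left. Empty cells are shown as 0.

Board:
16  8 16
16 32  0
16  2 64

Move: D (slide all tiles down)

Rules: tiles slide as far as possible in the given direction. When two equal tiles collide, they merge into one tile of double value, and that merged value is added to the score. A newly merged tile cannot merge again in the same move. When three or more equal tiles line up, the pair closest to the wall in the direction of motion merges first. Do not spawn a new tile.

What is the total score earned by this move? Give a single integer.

Answer: 32

Derivation:
Slide down:
col 0: [16, 16, 16] -> [0, 16, 32]  score +32 (running 32)
col 1: [8, 32, 2] -> [8, 32, 2]  score +0 (running 32)
col 2: [16, 0, 64] -> [0, 16, 64]  score +0 (running 32)
Board after move:
 0  8  0
16 32 16
32  2 64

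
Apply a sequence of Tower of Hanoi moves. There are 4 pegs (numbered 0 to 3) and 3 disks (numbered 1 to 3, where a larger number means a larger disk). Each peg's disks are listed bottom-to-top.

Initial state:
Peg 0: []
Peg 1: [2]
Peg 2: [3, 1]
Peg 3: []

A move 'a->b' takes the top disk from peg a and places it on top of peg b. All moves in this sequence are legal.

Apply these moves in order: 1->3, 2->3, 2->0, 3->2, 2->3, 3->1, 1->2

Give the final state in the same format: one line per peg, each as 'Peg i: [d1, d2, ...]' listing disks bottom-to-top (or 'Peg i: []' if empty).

Answer: Peg 0: [3]
Peg 1: []
Peg 2: [1]
Peg 3: [2]

Derivation:
After move 1 (1->3):
Peg 0: []
Peg 1: []
Peg 2: [3, 1]
Peg 3: [2]

After move 2 (2->3):
Peg 0: []
Peg 1: []
Peg 2: [3]
Peg 3: [2, 1]

After move 3 (2->0):
Peg 0: [3]
Peg 1: []
Peg 2: []
Peg 3: [2, 1]

After move 4 (3->2):
Peg 0: [3]
Peg 1: []
Peg 2: [1]
Peg 3: [2]

After move 5 (2->3):
Peg 0: [3]
Peg 1: []
Peg 2: []
Peg 3: [2, 1]

After move 6 (3->1):
Peg 0: [3]
Peg 1: [1]
Peg 2: []
Peg 3: [2]

After move 7 (1->2):
Peg 0: [3]
Peg 1: []
Peg 2: [1]
Peg 3: [2]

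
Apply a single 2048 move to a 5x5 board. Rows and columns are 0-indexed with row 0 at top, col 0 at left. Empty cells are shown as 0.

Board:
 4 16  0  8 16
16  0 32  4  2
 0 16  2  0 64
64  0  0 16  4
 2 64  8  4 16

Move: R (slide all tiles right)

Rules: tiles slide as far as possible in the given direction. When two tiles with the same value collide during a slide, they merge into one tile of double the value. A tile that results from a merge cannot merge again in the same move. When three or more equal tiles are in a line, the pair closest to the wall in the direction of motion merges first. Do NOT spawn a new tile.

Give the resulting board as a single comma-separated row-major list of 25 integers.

Answer: 0, 4, 16, 8, 16, 0, 16, 32, 4, 2, 0, 0, 16, 2, 64, 0, 0, 64, 16, 4, 2, 64, 8, 4, 16

Derivation:
Slide right:
row 0: [4, 16, 0, 8, 16] -> [0, 4, 16, 8, 16]
row 1: [16, 0, 32, 4, 2] -> [0, 16, 32, 4, 2]
row 2: [0, 16, 2, 0, 64] -> [0, 0, 16, 2, 64]
row 3: [64, 0, 0, 16, 4] -> [0, 0, 64, 16, 4]
row 4: [2, 64, 8, 4, 16] -> [2, 64, 8, 4, 16]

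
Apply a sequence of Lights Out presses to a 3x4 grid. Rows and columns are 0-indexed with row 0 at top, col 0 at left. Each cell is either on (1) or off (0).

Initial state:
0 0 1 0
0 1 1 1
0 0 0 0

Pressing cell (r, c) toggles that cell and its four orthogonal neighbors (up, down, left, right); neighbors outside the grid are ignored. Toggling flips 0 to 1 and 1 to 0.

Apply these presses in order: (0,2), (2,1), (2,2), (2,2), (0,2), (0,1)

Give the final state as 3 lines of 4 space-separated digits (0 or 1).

After press 1 at (0,2):
0 1 0 1
0 1 0 1
0 0 0 0

After press 2 at (2,1):
0 1 0 1
0 0 0 1
1 1 1 0

After press 3 at (2,2):
0 1 0 1
0 0 1 1
1 0 0 1

After press 4 at (2,2):
0 1 0 1
0 0 0 1
1 1 1 0

After press 5 at (0,2):
0 0 1 0
0 0 1 1
1 1 1 0

After press 6 at (0,1):
1 1 0 0
0 1 1 1
1 1 1 0

Answer: 1 1 0 0
0 1 1 1
1 1 1 0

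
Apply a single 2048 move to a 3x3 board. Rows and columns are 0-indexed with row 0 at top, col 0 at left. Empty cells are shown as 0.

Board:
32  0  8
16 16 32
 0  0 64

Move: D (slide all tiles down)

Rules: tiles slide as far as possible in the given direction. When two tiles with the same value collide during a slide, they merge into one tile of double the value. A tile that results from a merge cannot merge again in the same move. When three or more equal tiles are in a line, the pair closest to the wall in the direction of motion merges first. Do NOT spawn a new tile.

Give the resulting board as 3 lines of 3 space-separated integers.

Slide down:
col 0: [32, 16, 0] -> [0, 32, 16]
col 1: [0, 16, 0] -> [0, 0, 16]
col 2: [8, 32, 64] -> [8, 32, 64]

Answer:  0  0  8
32  0 32
16 16 64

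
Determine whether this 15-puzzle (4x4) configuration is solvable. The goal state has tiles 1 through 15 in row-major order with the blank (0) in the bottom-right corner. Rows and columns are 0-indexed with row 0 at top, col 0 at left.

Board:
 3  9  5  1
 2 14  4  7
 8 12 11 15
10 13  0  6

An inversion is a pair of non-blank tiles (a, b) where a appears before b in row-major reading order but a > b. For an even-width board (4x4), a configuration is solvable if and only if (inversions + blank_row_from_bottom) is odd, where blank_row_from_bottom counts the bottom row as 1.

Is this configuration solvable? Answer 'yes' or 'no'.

Inversions: 32
Blank is in row 3 (0-indexed from top), which is row 1 counting from the bottom (bottom = 1).
32 + 1 = 33, which is odd, so the puzzle is solvable.

Answer: yes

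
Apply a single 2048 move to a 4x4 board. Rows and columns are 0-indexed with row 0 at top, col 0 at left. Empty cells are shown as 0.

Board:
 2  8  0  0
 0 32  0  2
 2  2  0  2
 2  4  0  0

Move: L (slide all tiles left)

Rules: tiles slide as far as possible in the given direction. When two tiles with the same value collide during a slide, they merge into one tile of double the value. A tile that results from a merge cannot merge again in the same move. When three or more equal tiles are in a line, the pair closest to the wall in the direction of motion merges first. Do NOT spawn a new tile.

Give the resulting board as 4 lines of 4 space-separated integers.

Slide left:
row 0: [2, 8, 0, 0] -> [2, 8, 0, 0]
row 1: [0, 32, 0, 2] -> [32, 2, 0, 0]
row 2: [2, 2, 0, 2] -> [4, 2, 0, 0]
row 3: [2, 4, 0, 0] -> [2, 4, 0, 0]

Answer:  2  8  0  0
32  2  0  0
 4  2  0  0
 2  4  0  0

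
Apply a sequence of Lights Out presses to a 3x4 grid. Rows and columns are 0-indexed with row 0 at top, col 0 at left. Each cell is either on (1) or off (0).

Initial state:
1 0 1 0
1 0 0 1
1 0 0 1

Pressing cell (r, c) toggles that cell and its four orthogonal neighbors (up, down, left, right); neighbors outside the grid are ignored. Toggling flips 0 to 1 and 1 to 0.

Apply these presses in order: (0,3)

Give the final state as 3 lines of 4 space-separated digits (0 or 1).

After press 1 at (0,3):
1 0 0 1
1 0 0 0
1 0 0 1

Answer: 1 0 0 1
1 0 0 0
1 0 0 1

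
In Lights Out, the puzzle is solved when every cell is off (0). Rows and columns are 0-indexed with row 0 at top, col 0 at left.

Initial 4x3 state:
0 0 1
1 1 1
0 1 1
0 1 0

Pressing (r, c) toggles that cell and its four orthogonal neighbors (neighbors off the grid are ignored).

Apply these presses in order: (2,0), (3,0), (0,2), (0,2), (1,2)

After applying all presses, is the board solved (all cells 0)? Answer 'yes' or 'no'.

After press 1 at (2,0):
0 0 1
0 1 1
1 0 1
1 1 0

After press 2 at (3,0):
0 0 1
0 1 1
0 0 1
0 0 0

After press 3 at (0,2):
0 1 0
0 1 0
0 0 1
0 0 0

After press 4 at (0,2):
0 0 1
0 1 1
0 0 1
0 0 0

After press 5 at (1,2):
0 0 0
0 0 0
0 0 0
0 0 0

Lights still on: 0

Answer: yes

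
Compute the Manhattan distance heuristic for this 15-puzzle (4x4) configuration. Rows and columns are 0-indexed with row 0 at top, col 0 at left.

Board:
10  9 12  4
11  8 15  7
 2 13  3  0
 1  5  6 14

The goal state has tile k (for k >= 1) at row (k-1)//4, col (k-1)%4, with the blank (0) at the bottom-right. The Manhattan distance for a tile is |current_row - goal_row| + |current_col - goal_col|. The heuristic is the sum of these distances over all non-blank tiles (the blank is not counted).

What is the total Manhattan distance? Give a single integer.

Answer: 35

Derivation:
Tile 10: at (0,0), goal (2,1), distance |0-2|+|0-1| = 3
Tile 9: at (0,1), goal (2,0), distance |0-2|+|1-0| = 3
Tile 12: at (0,2), goal (2,3), distance |0-2|+|2-3| = 3
Tile 4: at (0,3), goal (0,3), distance |0-0|+|3-3| = 0
Tile 11: at (1,0), goal (2,2), distance |1-2|+|0-2| = 3
Tile 8: at (1,1), goal (1,3), distance |1-1|+|1-3| = 2
Tile 15: at (1,2), goal (3,2), distance |1-3|+|2-2| = 2
Tile 7: at (1,3), goal (1,2), distance |1-1|+|3-2| = 1
Tile 2: at (2,0), goal (0,1), distance |2-0|+|0-1| = 3
Tile 13: at (2,1), goal (3,0), distance |2-3|+|1-0| = 2
Tile 3: at (2,2), goal (0,2), distance |2-0|+|2-2| = 2
Tile 1: at (3,0), goal (0,0), distance |3-0|+|0-0| = 3
Tile 5: at (3,1), goal (1,0), distance |3-1|+|1-0| = 3
Tile 6: at (3,2), goal (1,1), distance |3-1|+|2-1| = 3
Tile 14: at (3,3), goal (3,1), distance |3-3|+|3-1| = 2
Sum: 3 + 3 + 3 + 0 + 3 + 2 + 2 + 1 + 3 + 2 + 2 + 3 + 3 + 3 + 2 = 35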